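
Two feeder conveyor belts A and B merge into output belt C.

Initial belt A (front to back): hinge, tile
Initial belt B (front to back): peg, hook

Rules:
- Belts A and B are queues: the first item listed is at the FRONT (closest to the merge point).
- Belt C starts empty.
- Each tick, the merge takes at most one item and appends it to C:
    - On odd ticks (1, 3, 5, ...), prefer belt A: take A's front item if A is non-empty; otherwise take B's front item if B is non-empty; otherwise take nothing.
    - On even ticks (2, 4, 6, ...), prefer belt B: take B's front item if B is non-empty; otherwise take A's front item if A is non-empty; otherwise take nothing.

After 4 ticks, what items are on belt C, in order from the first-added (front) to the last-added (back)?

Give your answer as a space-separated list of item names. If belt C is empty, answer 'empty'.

Tick 1: prefer A, take hinge from A; A=[tile] B=[peg,hook] C=[hinge]
Tick 2: prefer B, take peg from B; A=[tile] B=[hook] C=[hinge,peg]
Tick 3: prefer A, take tile from A; A=[-] B=[hook] C=[hinge,peg,tile]
Tick 4: prefer B, take hook from B; A=[-] B=[-] C=[hinge,peg,tile,hook]

Answer: hinge peg tile hook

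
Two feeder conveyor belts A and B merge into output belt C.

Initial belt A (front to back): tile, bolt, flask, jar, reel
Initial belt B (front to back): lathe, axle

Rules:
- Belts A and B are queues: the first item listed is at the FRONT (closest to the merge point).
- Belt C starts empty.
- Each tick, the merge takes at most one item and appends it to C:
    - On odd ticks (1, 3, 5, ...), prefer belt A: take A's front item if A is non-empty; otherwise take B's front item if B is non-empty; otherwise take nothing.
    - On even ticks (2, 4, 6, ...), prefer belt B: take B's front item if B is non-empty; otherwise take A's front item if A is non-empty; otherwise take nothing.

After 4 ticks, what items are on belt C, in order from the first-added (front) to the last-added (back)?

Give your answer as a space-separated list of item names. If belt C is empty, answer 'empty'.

Answer: tile lathe bolt axle

Derivation:
Tick 1: prefer A, take tile from A; A=[bolt,flask,jar,reel] B=[lathe,axle] C=[tile]
Tick 2: prefer B, take lathe from B; A=[bolt,flask,jar,reel] B=[axle] C=[tile,lathe]
Tick 3: prefer A, take bolt from A; A=[flask,jar,reel] B=[axle] C=[tile,lathe,bolt]
Tick 4: prefer B, take axle from B; A=[flask,jar,reel] B=[-] C=[tile,lathe,bolt,axle]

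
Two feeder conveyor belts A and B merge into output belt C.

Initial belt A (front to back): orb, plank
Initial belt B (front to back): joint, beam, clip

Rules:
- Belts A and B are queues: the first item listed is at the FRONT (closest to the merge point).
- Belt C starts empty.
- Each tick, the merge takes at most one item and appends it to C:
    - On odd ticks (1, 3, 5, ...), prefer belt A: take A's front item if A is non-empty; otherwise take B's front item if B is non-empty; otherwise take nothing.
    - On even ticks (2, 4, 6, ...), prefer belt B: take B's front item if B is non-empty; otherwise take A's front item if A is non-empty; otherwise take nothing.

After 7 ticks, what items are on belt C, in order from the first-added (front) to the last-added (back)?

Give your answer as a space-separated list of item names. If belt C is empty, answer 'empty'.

Tick 1: prefer A, take orb from A; A=[plank] B=[joint,beam,clip] C=[orb]
Tick 2: prefer B, take joint from B; A=[plank] B=[beam,clip] C=[orb,joint]
Tick 3: prefer A, take plank from A; A=[-] B=[beam,clip] C=[orb,joint,plank]
Tick 4: prefer B, take beam from B; A=[-] B=[clip] C=[orb,joint,plank,beam]
Tick 5: prefer A, take clip from B; A=[-] B=[-] C=[orb,joint,plank,beam,clip]
Tick 6: prefer B, both empty, nothing taken; A=[-] B=[-] C=[orb,joint,plank,beam,clip]
Tick 7: prefer A, both empty, nothing taken; A=[-] B=[-] C=[orb,joint,plank,beam,clip]

Answer: orb joint plank beam clip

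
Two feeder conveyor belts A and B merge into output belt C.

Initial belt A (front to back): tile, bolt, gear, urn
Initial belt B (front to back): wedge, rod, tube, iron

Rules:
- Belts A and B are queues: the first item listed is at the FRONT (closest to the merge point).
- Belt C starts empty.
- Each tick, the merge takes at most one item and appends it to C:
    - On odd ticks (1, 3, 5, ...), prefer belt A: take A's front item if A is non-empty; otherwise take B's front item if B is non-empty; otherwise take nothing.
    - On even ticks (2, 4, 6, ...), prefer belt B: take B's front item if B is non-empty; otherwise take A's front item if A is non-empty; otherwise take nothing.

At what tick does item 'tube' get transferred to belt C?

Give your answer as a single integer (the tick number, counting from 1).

Tick 1: prefer A, take tile from A; A=[bolt,gear,urn] B=[wedge,rod,tube,iron] C=[tile]
Tick 2: prefer B, take wedge from B; A=[bolt,gear,urn] B=[rod,tube,iron] C=[tile,wedge]
Tick 3: prefer A, take bolt from A; A=[gear,urn] B=[rod,tube,iron] C=[tile,wedge,bolt]
Tick 4: prefer B, take rod from B; A=[gear,urn] B=[tube,iron] C=[tile,wedge,bolt,rod]
Tick 5: prefer A, take gear from A; A=[urn] B=[tube,iron] C=[tile,wedge,bolt,rod,gear]
Tick 6: prefer B, take tube from B; A=[urn] B=[iron] C=[tile,wedge,bolt,rod,gear,tube]

Answer: 6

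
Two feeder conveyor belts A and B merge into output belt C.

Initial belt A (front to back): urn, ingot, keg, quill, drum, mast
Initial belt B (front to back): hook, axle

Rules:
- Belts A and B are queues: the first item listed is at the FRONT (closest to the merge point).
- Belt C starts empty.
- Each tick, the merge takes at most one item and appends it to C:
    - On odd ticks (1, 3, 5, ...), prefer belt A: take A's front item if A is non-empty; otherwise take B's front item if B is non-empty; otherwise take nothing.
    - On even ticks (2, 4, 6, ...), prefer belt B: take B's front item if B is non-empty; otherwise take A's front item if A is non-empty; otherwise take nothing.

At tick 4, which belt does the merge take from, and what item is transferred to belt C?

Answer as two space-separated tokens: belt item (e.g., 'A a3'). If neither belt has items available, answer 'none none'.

Answer: B axle

Derivation:
Tick 1: prefer A, take urn from A; A=[ingot,keg,quill,drum,mast] B=[hook,axle] C=[urn]
Tick 2: prefer B, take hook from B; A=[ingot,keg,quill,drum,mast] B=[axle] C=[urn,hook]
Tick 3: prefer A, take ingot from A; A=[keg,quill,drum,mast] B=[axle] C=[urn,hook,ingot]
Tick 4: prefer B, take axle from B; A=[keg,quill,drum,mast] B=[-] C=[urn,hook,ingot,axle]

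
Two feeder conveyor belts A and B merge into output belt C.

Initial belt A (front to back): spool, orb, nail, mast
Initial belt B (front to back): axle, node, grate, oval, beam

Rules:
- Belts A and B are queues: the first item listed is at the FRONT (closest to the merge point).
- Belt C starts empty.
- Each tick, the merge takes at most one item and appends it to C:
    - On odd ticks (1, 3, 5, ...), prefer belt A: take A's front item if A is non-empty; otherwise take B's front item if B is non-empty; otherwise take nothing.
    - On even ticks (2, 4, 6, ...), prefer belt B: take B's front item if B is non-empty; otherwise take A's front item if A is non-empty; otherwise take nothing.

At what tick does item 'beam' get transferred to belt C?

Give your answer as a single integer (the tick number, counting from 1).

Answer: 9

Derivation:
Tick 1: prefer A, take spool from A; A=[orb,nail,mast] B=[axle,node,grate,oval,beam] C=[spool]
Tick 2: prefer B, take axle from B; A=[orb,nail,mast] B=[node,grate,oval,beam] C=[spool,axle]
Tick 3: prefer A, take orb from A; A=[nail,mast] B=[node,grate,oval,beam] C=[spool,axle,orb]
Tick 4: prefer B, take node from B; A=[nail,mast] B=[grate,oval,beam] C=[spool,axle,orb,node]
Tick 5: prefer A, take nail from A; A=[mast] B=[grate,oval,beam] C=[spool,axle,orb,node,nail]
Tick 6: prefer B, take grate from B; A=[mast] B=[oval,beam] C=[spool,axle,orb,node,nail,grate]
Tick 7: prefer A, take mast from A; A=[-] B=[oval,beam] C=[spool,axle,orb,node,nail,grate,mast]
Tick 8: prefer B, take oval from B; A=[-] B=[beam] C=[spool,axle,orb,node,nail,grate,mast,oval]
Tick 9: prefer A, take beam from B; A=[-] B=[-] C=[spool,axle,orb,node,nail,grate,mast,oval,beam]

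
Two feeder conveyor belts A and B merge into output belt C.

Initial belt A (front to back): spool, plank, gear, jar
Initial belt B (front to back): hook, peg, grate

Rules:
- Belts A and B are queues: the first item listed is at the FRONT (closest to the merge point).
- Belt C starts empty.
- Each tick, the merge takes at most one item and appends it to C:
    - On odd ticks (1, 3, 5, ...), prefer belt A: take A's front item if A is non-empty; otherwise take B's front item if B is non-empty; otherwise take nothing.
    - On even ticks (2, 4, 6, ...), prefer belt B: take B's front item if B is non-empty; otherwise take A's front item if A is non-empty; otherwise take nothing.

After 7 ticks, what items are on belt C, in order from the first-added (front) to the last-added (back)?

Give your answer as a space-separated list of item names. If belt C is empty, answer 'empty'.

Tick 1: prefer A, take spool from A; A=[plank,gear,jar] B=[hook,peg,grate] C=[spool]
Tick 2: prefer B, take hook from B; A=[plank,gear,jar] B=[peg,grate] C=[spool,hook]
Tick 3: prefer A, take plank from A; A=[gear,jar] B=[peg,grate] C=[spool,hook,plank]
Tick 4: prefer B, take peg from B; A=[gear,jar] B=[grate] C=[spool,hook,plank,peg]
Tick 5: prefer A, take gear from A; A=[jar] B=[grate] C=[spool,hook,plank,peg,gear]
Tick 6: prefer B, take grate from B; A=[jar] B=[-] C=[spool,hook,plank,peg,gear,grate]
Tick 7: prefer A, take jar from A; A=[-] B=[-] C=[spool,hook,plank,peg,gear,grate,jar]

Answer: spool hook plank peg gear grate jar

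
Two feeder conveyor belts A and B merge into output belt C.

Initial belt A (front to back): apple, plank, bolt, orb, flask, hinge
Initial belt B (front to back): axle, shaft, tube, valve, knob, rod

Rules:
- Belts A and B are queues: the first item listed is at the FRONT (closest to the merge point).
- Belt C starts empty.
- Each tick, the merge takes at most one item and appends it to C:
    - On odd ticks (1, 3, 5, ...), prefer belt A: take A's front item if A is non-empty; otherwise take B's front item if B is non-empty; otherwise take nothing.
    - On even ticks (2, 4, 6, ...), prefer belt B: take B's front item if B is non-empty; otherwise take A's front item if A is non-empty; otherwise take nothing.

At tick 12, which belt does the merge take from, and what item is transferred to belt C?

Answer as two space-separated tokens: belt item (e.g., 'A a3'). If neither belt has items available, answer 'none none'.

Tick 1: prefer A, take apple from A; A=[plank,bolt,orb,flask,hinge] B=[axle,shaft,tube,valve,knob,rod] C=[apple]
Tick 2: prefer B, take axle from B; A=[plank,bolt,orb,flask,hinge] B=[shaft,tube,valve,knob,rod] C=[apple,axle]
Tick 3: prefer A, take plank from A; A=[bolt,orb,flask,hinge] B=[shaft,tube,valve,knob,rod] C=[apple,axle,plank]
Tick 4: prefer B, take shaft from B; A=[bolt,orb,flask,hinge] B=[tube,valve,knob,rod] C=[apple,axle,plank,shaft]
Tick 5: prefer A, take bolt from A; A=[orb,flask,hinge] B=[tube,valve,knob,rod] C=[apple,axle,plank,shaft,bolt]
Tick 6: prefer B, take tube from B; A=[orb,flask,hinge] B=[valve,knob,rod] C=[apple,axle,plank,shaft,bolt,tube]
Tick 7: prefer A, take orb from A; A=[flask,hinge] B=[valve,knob,rod] C=[apple,axle,plank,shaft,bolt,tube,orb]
Tick 8: prefer B, take valve from B; A=[flask,hinge] B=[knob,rod] C=[apple,axle,plank,shaft,bolt,tube,orb,valve]
Tick 9: prefer A, take flask from A; A=[hinge] B=[knob,rod] C=[apple,axle,plank,shaft,bolt,tube,orb,valve,flask]
Tick 10: prefer B, take knob from B; A=[hinge] B=[rod] C=[apple,axle,plank,shaft,bolt,tube,orb,valve,flask,knob]
Tick 11: prefer A, take hinge from A; A=[-] B=[rod] C=[apple,axle,plank,shaft,bolt,tube,orb,valve,flask,knob,hinge]
Tick 12: prefer B, take rod from B; A=[-] B=[-] C=[apple,axle,plank,shaft,bolt,tube,orb,valve,flask,knob,hinge,rod]

Answer: B rod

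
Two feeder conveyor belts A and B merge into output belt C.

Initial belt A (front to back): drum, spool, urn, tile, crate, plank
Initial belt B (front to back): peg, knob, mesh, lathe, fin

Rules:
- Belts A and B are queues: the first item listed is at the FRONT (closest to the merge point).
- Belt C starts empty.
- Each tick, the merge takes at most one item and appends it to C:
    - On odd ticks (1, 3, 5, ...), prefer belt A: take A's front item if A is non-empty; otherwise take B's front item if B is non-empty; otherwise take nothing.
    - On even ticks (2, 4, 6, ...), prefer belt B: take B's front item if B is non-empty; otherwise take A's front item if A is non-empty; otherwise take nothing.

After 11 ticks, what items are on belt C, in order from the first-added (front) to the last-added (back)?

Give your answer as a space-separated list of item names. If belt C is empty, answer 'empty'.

Tick 1: prefer A, take drum from A; A=[spool,urn,tile,crate,plank] B=[peg,knob,mesh,lathe,fin] C=[drum]
Tick 2: prefer B, take peg from B; A=[spool,urn,tile,crate,plank] B=[knob,mesh,lathe,fin] C=[drum,peg]
Tick 3: prefer A, take spool from A; A=[urn,tile,crate,plank] B=[knob,mesh,lathe,fin] C=[drum,peg,spool]
Tick 4: prefer B, take knob from B; A=[urn,tile,crate,plank] B=[mesh,lathe,fin] C=[drum,peg,spool,knob]
Tick 5: prefer A, take urn from A; A=[tile,crate,plank] B=[mesh,lathe,fin] C=[drum,peg,spool,knob,urn]
Tick 6: prefer B, take mesh from B; A=[tile,crate,plank] B=[lathe,fin] C=[drum,peg,spool,knob,urn,mesh]
Tick 7: prefer A, take tile from A; A=[crate,plank] B=[lathe,fin] C=[drum,peg,spool,knob,urn,mesh,tile]
Tick 8: prefer B, take lathe from B; A=[crate,plank] B=[fin] C=[drum,peg,spool,knob,urn,mesh,tile,lathe]
Tick 9: prefer A, take crate from A; A=[plank] B=[fin] C=[drum,peg,spool,knob,urn,mesh,tile,lathe,crate]
Tick 10: prefer B, take fin from B; A=[plank] B=[-] C=[drum,peg,spool,knob,urn,mesh,tile,lathe,crate,fin]
Tick 11: prefer A, take plank from A; A=[-] B=[-] C=[drum,peg,spool,knob,urn,mesh,tile,lathe,crate,fin,plank]

Answer: drum peg spool knob urn mesh tile lathe crate fin plank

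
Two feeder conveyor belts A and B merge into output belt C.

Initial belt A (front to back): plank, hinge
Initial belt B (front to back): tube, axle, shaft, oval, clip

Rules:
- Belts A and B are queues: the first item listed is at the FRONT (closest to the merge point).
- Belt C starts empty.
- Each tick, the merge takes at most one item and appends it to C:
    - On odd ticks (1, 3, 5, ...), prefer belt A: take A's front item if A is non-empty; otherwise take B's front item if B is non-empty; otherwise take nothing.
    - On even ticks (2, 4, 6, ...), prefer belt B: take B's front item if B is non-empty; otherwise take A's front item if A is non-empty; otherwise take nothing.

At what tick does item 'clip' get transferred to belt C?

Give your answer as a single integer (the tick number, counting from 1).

Answer: 7

Derivation:
Tick 1: prefer A, take plank from A; A=[hinge] B=[tube,axle,shaft,oval,clip] C=[plank]
Tick 2: prefer B, take tube from B; A=[hinge] B=[axle,shaft,oval,clip] C=[plank,tube]
Tick 3: prefer A, take hinge from A; A=[-] B=[axle,shaft,oval,clip] C=[plank,tube,hinge]
Tick 4: prefer B, take axle from B; A=[-] B=[shaft,oval,clip] C=[plank,tube,hinge,axle]
Tick 5: prefer A, take shaft from B; A=[-] B=[oval,clip] C=[plank,tube,hinge,axle,shaft]
Tick 6: prefer B, take oval from B; A=[-] B=[clip] C=[plank,tube,hinge,axle,shaft,oval]
Tick 7: prefer A, take clip from B; A=[-] B=[-] C=[plank,tube,hinge,axle,shaft,oval,clip]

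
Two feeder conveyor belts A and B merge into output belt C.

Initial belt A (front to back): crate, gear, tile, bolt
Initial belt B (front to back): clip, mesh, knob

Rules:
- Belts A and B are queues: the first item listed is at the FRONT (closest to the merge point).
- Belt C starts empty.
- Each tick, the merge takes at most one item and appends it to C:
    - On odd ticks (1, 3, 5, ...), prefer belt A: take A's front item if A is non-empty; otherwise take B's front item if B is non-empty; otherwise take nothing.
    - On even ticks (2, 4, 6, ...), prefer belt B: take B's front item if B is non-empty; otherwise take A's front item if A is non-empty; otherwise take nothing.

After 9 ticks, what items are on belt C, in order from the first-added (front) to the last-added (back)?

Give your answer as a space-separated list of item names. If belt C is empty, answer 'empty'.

Tick 1: prefer A, take crate from A; A=[gear,tile,bolt] B=[clip,mesh,knob] C=[crate]
Tick 2: prefer B, take clip from B; A=[gear,tile,bolt] B=[mesh,knob] C=[crate,clip]
Tick 3: prefer A, take gear from A; A=[tile,bolt] B=[mesh,knob] C=[crate,clip,gear]
Tick 4: prefer B, take mesh from B; A=[tile,bolt] B=[knob] C=[crate,clip,gear,mesh]
Tick 5: prefer A, take tile from A; A=[bolt] B=[knob] C=[crate,clip,gear,mesh,tile]
Tick 6: prefer B, take knob from B; A=[bolt] B=[-] C=[crate,clip,gear,mesh,tile,knob]
Tick 7: prefer A, take bolt from A; A=[-] B=[-] C=[crate,clip,gear,mesh,tile,knob,bolt]
Tick 8: prefer B, both empty, nothing taken; A=[-] B=[-] C=[crate,clip,gear,mesh,tile,knob,bolt]
Tick 9: prefer A, both empty, nothing taken; A=[-] B=[-] C=[crate,clip,gear,mesh,tile,knob,bolt]

Answer: crate clip gear mesh tile knob bolt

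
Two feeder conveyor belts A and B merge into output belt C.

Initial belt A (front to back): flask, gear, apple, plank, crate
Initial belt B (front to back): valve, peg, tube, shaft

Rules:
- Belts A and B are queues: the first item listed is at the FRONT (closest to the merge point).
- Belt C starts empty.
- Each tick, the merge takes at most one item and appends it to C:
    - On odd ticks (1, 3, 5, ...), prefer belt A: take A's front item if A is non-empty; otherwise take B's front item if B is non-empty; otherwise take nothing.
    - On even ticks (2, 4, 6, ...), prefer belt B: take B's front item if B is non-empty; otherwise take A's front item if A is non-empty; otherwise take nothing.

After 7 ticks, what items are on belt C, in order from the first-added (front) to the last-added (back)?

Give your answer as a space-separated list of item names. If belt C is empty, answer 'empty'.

Answer: flask valve gear peg apple tube plank

Derivation:
Tick 1: prefer A, take flask from A; A=[gear,apple,plank,crate] B=[valve,peg,tube,shaft] C=[flask]
Tick 2: prefer B, take valve from B; A=[gear,apple,plank,crate] B=[peg,tube,shaft] C=[flask,valve]
Tick 3: prefer A, take gear from A; A=[apple,plank,crate] B=[peg,tube,shaft] C=[flask,valve,gear]
Tick 4: prefer B, take peg from B; A=[apple,plank,crate] B=[tube,shaft] C=[flask,valve,gear,peg]
Tick 5: prefer A, take apple from A; A=[plank,crate] B=[tube,shaft] C=[flask,valve,gear,peg,apple]
Tick 6: prefer B, take tube from B; A=[plank,crate] B=[shaft] C=[flask,valve,gear,peg,apple,tube]
Tick 7: prefer A, take plank from A; A=[crate] B=[shaft] C=[flask,valve,gear,peg,apple,tube,plank]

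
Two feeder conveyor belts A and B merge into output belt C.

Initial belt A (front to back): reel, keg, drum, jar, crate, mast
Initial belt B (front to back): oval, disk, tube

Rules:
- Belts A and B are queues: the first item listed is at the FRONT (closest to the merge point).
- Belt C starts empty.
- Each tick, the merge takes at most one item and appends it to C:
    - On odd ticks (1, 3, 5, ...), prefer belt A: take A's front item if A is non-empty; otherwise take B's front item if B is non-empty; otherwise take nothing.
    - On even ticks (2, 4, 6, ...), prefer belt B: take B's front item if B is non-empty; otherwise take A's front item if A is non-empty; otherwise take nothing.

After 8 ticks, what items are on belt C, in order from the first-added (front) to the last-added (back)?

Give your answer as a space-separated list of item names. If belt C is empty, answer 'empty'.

Tick 1: prefer A, take reel from A; A=[keg,drum,jar,crate,mast] B=[oval,disk,tube] C=[reel]
Tick 2: prefer B, take oval from B; A=[keg,drum,jar,crate,mast] B=[disk,tube] C=[reel,oval]
Tick 3: prefer A, take keg from A; A=[drum,jar,crate,mast] B=[disk,tube] C=[reel,oval,keg]
Tick 4: prefer B, take disk from B; A=[drum,jar,crate,mast] B=[tube] C=[reel,oval,keg,disk]
Tick 5: prefer A, take drum from A; A=[jar,crate,mast] B=[tube] C=[reel,oval,keg,disk,drum]
Tick 6: prefer B, take tube from B; A=[jar,crate,mast] B=[-] C=[reel,oval,keg,disk,drum,tube]
Tick 7: prefer A, take jar from A; A=[crate,mast] B=[-] C=[reel,oval,keg,disk,drum,tube,jar]
Tick 8: prefer B, take crate from A; A=[mast] B=[-] C=[reel,oval,keg,disk,drum,tube,jar,crate]

Answer: reel oval keg disk drum tube jar crate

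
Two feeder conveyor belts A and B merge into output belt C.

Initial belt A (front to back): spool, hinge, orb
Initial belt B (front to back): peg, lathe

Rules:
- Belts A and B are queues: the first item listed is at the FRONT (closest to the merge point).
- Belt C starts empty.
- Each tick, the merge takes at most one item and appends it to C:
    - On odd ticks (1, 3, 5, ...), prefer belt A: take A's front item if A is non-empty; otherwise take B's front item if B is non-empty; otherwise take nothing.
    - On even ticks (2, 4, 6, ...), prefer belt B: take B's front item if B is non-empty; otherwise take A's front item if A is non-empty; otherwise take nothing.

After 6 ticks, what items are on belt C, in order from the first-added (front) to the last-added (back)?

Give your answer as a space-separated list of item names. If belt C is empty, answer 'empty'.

Tick 1: prefer A, take spool from A; A=[hinge,orb] B=[peg,lathe] C=[spool]
Tick 2: prefer B, take peg from B; A=[hinge,orb] B=[lathe] C=[spool,peg]
Tick 3: prefer A, take hinge from A; A=[orb] B=[lathe] C=[spool,peg,hinge]
Tick 4: prefer B, take lathe from B; A=[orb] B=[-] C=[spool,peg,hinge,lathe]
Tick 5: prefer A, take orb from A; A=[-] B=[-] C=[spool,peg,hinge,lathe,orb]
Tick 6: prefer B, both empty, nothing taken; A=[-] B=[-] C=[spool,peg,hinge,lathe,orb]

Answer: spool peg hinge lathe orb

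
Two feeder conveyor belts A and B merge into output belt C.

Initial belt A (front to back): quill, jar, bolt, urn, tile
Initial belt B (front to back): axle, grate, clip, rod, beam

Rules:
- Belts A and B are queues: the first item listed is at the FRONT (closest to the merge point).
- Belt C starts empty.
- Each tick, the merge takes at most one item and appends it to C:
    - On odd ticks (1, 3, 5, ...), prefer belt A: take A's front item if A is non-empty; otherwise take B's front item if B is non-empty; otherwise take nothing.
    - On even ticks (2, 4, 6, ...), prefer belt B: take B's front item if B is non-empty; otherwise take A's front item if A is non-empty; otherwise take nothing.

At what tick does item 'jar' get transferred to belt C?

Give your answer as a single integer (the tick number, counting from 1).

Answer: 3

Derivation:
Tick 1: prefer A, take quill from A; A=[jar,bolt,urn,tile] B=[axle,grate,clip,rod,beam] C=[quill]
Tick 2: prefer B, take axle from B; A=[jar,bolt,urn,tile] B=[grate,clip,rod,beam] C=[quill,axle]
Tick 3: prefer A, take jar from A; A=[bolt,urn,tile] B=[grate,clip,rod,beam] C=[quill,axle,jar]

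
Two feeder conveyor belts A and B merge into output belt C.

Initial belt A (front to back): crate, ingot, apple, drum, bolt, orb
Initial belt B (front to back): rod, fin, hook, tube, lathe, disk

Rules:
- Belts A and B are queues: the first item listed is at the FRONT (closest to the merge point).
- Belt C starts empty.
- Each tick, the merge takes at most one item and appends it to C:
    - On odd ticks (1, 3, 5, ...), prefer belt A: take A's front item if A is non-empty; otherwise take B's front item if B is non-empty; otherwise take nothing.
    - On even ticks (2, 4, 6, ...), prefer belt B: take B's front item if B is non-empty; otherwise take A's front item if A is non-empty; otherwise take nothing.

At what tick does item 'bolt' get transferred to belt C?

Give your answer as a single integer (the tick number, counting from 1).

Answer: 9

Derivation:
Tick 1: prefer A, take crate from A; A=[ingot,apple,drum,bolt,orb] B=[rod,fin,hook,tube,lathe,disk] C=[crate]
Tick 2: prefer B, take rod from B; A=[ingot,apple,drum,bolt,orb] B=[fin,hook,tube,lathe,disk] C=[crate,rod]
Tick 3: prefer A, take ingot from A; A=[apple,drum,bolt,orb] B=[fin,hook,tube,lathe,disk] C=[crate,rod,ingot]
Tick 4: prefer B, take fin from B; A=[apple,drum,bolt,orb] B=[hook,tube,lathe,disk] C=[crate,rod,ingot,fin]
Tick 5: prefer A, take apple from A; A=[drum,bolt,orb] B=[hook,tube,lathe,disk] C=[crate,rod,ingot,fin,apple]
Tick 6: prefer B, take hook from B; A=[drum,bolt,orb] B=[tube,lathe,disk] C=[crate,rod,ingot,fin,apple,hook]
Tick 7: prefer A, take drum from A; A=[bolt,orb] B=[tube,lathe,disk] C=[crate,rod,ingot,fin,apple,hook,drum]
Tick 8: prefer B, take tube from B; A=[bolt,orb] B=[lathe,disk] C=[crate,rod,ingot,fin,apple,hook,drum,tube]
Tick 9: prefer A, take bolt from A; A=[orb] B=[lathe,disk] C=[crate,rod,ingot,fin,apple,hook,drum,tube,bolt]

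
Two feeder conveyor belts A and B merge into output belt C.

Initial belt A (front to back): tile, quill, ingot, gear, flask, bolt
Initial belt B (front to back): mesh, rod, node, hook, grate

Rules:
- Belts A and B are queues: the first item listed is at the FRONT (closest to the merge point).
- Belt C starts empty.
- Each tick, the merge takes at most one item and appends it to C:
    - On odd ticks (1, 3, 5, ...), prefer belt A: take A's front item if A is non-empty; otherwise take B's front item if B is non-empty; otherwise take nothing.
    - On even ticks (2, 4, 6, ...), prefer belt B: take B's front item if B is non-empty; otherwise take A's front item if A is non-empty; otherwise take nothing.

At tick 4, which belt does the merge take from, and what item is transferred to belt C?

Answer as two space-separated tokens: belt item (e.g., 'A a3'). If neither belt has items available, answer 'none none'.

Answer: B rod

Derivation:
Tick 1: prefer A, take tile from A; A=[quill,ingot,gear,flask,bolt] B=[mesh,rod,node,hook,grate] C=[tile]
Tick 2: prefer B, take mesh from B; A=[quill,ingot,gear,flask,bolt] B=[rod,node,hook,grate] C=[tile,mesh]
Tick 3: prefer A, take quill from A; A=[ingot,gear,flask,bolt] B=[rod,node,hook,grate] C=[tile,mesh,quill]
Tick 4: prefer B, take rod from B; A=[ingot,gear,flask,bolt] B=[node,hook,grate] C=[tile,mesh,quill,rod]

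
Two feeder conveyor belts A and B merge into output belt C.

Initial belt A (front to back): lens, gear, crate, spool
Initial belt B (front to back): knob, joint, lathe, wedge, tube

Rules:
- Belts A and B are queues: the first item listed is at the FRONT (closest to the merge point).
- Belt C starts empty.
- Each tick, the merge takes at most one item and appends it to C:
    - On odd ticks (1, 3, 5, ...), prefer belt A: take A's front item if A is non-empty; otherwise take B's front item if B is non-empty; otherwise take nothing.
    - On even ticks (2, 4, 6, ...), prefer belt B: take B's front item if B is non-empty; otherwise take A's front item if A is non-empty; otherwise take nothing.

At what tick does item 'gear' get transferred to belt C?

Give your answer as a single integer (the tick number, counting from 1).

Tick 1: prefer A, take lens from A; A=[gear,crate,spool] B=[knob,joint,lathe,wedge,tube] C=[lens]
Tick 2: prefer B, take knob from B; A=[gear,crate,spool] B=[joint,lathe,wedge,tube] C=[lens,knob]
Tick 3: prefer A, take gear from A; A=[crate,spool] B=[joint,lathe,wedge,tube] C=[lens,knob,gear]

Answer: 3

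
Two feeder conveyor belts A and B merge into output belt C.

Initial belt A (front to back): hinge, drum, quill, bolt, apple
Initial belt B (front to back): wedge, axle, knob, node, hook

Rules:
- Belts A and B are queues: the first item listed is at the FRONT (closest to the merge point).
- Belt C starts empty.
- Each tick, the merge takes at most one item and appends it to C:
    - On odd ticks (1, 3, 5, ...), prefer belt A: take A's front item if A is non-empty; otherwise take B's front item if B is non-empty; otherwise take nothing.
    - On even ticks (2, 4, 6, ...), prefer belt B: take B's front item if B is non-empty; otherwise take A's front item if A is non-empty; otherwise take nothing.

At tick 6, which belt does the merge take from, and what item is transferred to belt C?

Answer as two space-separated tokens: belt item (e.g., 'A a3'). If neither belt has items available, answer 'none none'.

Answer: B knob

Derivation:
Tick 1: prefer A, take hinge from A; A=[drum,quill,bolt,apple] B=[wedge,axle,knob,node,hook] C=[hinge]
Tick 2: prefer B, take wedge from B; A=[drum,quill,bolt,apple] B=[axle,knob,node,hook] C=[hinge,wedge]
Tick 3: prefer A, take drum from A; A=[quill,bolt,apple] B=[axle,knob,node,hook] C=[hinge,wedge,drum]
Tick 4: prefer B, take axle from B; A=[quill,bolt,apple] B=[knob,node,hook] C=[hinge,wedge,drum,axle]
Tick 5: prefer A, take quill from A; A=[bolt,apple] B=[knob,node,hook] C=[hinge,wedge,drum,axle,quill]
Tick 6: prefer B, take knob from B; A=[bolt,apple] B=[node,hook] C=[hinge,wedge,drum,axle,quill,knob]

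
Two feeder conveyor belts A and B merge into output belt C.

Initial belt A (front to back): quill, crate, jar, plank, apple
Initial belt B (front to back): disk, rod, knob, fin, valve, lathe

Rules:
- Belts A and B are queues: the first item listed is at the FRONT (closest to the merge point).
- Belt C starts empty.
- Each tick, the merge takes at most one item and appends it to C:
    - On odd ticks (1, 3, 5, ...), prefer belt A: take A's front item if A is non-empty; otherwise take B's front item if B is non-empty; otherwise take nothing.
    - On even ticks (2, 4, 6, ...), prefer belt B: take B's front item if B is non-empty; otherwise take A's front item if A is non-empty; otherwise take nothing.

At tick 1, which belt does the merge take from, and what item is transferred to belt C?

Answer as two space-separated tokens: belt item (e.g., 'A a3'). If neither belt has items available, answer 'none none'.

Answer: A quill

Derivation:
Tick 1: prefer A, take quill from A; A=[crate,jar,plank,apple] B=[disk,rod,knob,fin,valve,lathe] C=[quill]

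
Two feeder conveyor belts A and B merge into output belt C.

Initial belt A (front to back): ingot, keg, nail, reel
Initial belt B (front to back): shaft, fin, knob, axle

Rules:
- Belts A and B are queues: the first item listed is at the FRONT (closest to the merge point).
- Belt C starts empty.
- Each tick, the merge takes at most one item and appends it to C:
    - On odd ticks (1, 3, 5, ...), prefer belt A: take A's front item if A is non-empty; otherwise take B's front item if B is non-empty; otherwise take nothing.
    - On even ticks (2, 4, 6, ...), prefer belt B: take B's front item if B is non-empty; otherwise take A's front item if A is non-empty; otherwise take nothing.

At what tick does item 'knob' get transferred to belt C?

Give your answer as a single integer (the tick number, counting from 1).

Tick 1: prefer A, take ingot from A; A=[keg,nail,reel] B=[shaft,fin,knob,axle] C=[ingot]
Tick 2: prefer B, take shaft from B; A=[keg,nail,reel] B=[fin,knob,axle] C=[ingot,shaft]
Tick 3: prefer A, take keg from A; A=[nail,reel] B=[fin,knob,axle] C=[ingot,shaft,keg]
Tick 4: prefer B, take fin from B; A=[nail,reel] B=[knob,axle] C=[ingot,shaft,keg,fin]
Tick 5: prefer A, take nail from A; A=[reel] B=[knob,axle] C=[ingot,shaft,keg,fin,nail]
Tick 6: prefer B, take knob from B; A=[reel] B=[axle] C=[ingot,shaft,keg,fin,nail,knob]

Answer: 6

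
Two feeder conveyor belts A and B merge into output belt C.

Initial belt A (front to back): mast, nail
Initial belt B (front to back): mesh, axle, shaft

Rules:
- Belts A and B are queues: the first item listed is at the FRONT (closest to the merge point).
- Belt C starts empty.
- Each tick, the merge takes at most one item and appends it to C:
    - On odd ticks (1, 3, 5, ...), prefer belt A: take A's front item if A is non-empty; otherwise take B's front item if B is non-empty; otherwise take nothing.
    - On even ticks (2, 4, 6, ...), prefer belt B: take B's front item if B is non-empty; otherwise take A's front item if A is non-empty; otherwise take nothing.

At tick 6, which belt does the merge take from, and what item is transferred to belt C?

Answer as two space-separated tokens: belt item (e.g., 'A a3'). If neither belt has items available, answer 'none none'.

Tick 1: prefer A, take mast from A; A=[nail] B=[mesh,axle,shaft] C=[mast]
Tick 2: prefer B, take mesh from B; A=[nail] B=[axle,shaft] C=[mast,mesh]
Tick 3: prefer A, take nail from A; A=[-] B=[axle,shaft] C=[mast,mesh,nail]
Tick 4: prefer B, take axle from B; A=[-] B=[shaft] C=[mast,mesh,nail,axle]
Tick 5: prefer A, take shaft from B; A=[-] B=[-] C=[mast,mesh,nail,axle,shaft]
Tick 6: prefer B, both empty, nothing taken; A=[-] B=[-] C=[mast,mesh,nail,axle,shaft]

Answer: none none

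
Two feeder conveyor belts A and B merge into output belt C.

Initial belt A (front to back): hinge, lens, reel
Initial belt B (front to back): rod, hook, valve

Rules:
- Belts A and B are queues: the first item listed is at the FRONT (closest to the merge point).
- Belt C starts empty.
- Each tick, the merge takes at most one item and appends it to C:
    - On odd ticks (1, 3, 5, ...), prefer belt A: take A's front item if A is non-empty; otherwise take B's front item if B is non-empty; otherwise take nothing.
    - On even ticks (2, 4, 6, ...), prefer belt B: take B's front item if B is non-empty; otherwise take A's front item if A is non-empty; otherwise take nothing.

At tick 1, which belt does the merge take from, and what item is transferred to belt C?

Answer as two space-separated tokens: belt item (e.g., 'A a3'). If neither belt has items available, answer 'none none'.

Tick 1: prefer A, take hinge from A; A=[lens,reel] B=[rod,hook,valve] C=[hinge]

Answer: A hinge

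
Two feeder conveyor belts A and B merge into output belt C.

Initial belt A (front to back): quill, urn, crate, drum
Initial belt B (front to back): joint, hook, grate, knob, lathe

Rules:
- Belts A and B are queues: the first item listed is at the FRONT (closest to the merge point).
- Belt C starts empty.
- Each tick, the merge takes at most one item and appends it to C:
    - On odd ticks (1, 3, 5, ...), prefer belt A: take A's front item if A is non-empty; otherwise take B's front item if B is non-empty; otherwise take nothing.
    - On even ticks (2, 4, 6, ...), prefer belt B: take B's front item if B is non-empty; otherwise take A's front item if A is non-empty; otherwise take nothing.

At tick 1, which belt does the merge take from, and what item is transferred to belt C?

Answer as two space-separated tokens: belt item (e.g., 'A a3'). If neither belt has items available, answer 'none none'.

Answer: A quill

Derivation:
Tick 1: prefer A, take quill from A; A=[urn,crate,drum] B=[joint,hook,grate,knob,lathe] C=[quill]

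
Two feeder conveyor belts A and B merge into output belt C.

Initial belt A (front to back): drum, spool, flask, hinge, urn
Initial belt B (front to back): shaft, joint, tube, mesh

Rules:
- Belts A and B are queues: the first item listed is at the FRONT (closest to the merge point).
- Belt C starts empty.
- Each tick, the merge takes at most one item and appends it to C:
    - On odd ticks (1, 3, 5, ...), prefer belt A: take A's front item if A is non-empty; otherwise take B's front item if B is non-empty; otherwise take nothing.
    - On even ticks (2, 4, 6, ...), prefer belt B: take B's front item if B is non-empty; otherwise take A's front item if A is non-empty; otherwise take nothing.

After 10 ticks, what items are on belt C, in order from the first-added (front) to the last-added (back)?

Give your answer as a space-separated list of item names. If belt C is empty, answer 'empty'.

Tick 1: prefer A, take drum from A; A=[spool,flask,hinge,urn] B=[shaft,joint,tube,mesh] C=[drum]
Tick 2: prefer B, take shaft from B; A=[spool,flask,hinge,urn] B=[joint,tube,mesh] C=[drum,shaft]
Tick 3: prefer A, take spool from A; A=[flask,hinge,urn] B=[joint,tube,mesh] C=[drum,shaft,spool]
Tick 4: prefer B, take joint from B; A=[flask,hinge,urn] B=[tube,mesh] C=[drum,shaft,spool,joint]
Tick 5: prefer A, take flask from A; A=[hinge,urn] B=[tube,mesh] C=[drum,shaft,spool,joint,flask]
Tick 6: prefer B, take tube from B; A=[hinge,urn] B=[mesh] C=[drum,shaft,spool,joint,flask,tube]
Tick 7: prefer A, take hinge from A; A=[urn] B=[mesh] C=[drum,shaft,spool,joint,flask,tube,hinge]
Tick 8: prefer B, take mesh from B; A=[urn] B=[-] C=[drum,shaft,spool,joint,flask,tube,hinge,mesh]
Tick 9: prefer A, take urn from A; A=[-] B=[-] C=[drum,shaft,spool,joint,flask,tube,hinge,mesh,urn]
Tick 10: prefer B, both empty, nothing taken; A=[-] B=[-] C=[drum,shaft,spool,joint,flask,tube,hinge,mesh,urn]

Answer: drum shaft spool joint flask tube hinge mesh urn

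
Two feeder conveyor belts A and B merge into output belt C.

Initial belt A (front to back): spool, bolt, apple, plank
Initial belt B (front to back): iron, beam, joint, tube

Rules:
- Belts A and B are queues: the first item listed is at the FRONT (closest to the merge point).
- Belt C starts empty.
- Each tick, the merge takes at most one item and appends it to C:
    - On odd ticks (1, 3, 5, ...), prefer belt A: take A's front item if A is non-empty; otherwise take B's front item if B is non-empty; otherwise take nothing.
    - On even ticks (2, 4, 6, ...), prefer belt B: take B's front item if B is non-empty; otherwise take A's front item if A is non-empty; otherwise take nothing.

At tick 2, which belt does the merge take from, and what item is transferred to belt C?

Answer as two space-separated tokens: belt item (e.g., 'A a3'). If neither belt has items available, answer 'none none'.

Tick 1: prefer A, take spool from A; A=[bolt,apple,plank] B=[iron,beam,joint,tube] C=[spool]
Tick 2: prefer B, take iron from B; A=[bolt,apple,plank] B=[beam,joint,tube] C=[spool,iron]

Answer: B iron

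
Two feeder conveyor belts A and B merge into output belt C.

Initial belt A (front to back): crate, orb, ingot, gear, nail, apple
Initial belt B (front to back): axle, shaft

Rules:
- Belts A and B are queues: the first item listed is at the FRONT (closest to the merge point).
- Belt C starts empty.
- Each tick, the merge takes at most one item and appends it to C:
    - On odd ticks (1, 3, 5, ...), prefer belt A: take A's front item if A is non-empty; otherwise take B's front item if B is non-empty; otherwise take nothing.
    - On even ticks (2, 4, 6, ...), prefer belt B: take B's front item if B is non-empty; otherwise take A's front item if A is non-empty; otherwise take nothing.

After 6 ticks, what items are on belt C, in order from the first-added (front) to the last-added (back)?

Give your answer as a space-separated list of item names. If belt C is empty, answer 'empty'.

Answer: crate axle orb shaft ingot gear

Derivation:
Tick 1: prefer A, take crate from A; A=[orb,ingot,gear,nail,apple] B=[axle,shaft] C=[crate]
Tick 2: prefer B, take axle from B; A=[orb,ingot,gear,nail,apple] B=[shaft] C=[crate,axle]
Tick 3: prefer A, take orb from A; A=[ingot,gear,nail,apple] B=[shaft] C=[crate,axle,orb]
Tick 4: prefer B, take shaft from B; A=[ingot,gear,nail,apple] B=[-] C=[crate,axle,orb,shaft]
Tick 5: prefer A, take ingot from A; A=[gear,nail,apple] B=[-] C=[crate,axle,orb,shaft,ingot]
Tick 6: prefer B, take gear from A; A=[nail,apple] B=[-] C=[crate,axle,orb,shaft,ingot,gear]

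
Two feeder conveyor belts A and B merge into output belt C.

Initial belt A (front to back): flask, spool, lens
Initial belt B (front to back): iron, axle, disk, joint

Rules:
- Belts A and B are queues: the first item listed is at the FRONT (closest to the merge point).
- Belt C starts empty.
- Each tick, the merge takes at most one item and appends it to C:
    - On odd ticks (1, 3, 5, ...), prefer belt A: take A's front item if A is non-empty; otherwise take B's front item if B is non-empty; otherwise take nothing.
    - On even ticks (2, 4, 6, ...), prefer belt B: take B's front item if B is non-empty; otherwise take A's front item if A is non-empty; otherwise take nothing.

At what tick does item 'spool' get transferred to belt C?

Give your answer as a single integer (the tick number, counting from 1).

Answer: 3

Derivation:
Tick 1: prefer A, take flask from A; A=[spool,lens] B=[iron,axle,disk,joint] C=[flask]
Tick 2: prefer B, take iron from B; A=[spool,lens] B=[axle,disk,joint] C=[flask,iron]
Tick 3: prefer A, take spool from A; A=[lens] B=[axle,disk,joint] C=[flask,iron,spool]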